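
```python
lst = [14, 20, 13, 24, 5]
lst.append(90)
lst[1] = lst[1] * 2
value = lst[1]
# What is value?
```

Trace:
`lst = [14, 20, 13, 24, 5]` → lst = [14, 20, 13, 24, 5]
`lst.append(90)` → lst = [14, 20, 13, 24, 5, 90]
`lst[1] = lst[1] * 2` → lst = [14, 40, 13, 24, 5, 90]
`value = lst[1]` → value = 40
So value = 40

Answer: 40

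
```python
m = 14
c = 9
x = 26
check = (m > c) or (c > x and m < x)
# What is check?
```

Trace:
`m = 14` → m = 14
`c = 9` → c = 9
`x = 26` → x = 26
`check = (m > c) or (c > x and m < x)` → check = True
So check = True

Answer: True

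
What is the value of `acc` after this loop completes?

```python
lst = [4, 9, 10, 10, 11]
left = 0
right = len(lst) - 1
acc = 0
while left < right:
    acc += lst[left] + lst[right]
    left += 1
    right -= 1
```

Sum of pairs from ends
`acc` takes the values: 0 → 15 → 34

Answer: 34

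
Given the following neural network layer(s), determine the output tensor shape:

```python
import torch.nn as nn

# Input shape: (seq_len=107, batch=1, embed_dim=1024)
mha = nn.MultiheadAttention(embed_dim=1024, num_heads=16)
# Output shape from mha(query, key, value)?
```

Input: (107, 1, 1024) -> Output: (107, 1, 1024)

Answer: (107, 1, 1024)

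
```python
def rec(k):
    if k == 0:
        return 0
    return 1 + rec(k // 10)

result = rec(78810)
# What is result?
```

Count of digits of 78810: 5

Answer: 5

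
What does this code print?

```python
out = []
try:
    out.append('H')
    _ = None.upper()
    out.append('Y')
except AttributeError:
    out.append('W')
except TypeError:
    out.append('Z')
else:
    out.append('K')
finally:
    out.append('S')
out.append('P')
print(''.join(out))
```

Execution trace: 'H' (try body) → 'W' (except AttributeError) → 'S' (finally) → 'P' (after the try/except). Output: HWSP

Answer: HWSP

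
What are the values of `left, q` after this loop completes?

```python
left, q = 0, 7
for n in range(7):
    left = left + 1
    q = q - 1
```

left goes 0→7, q goes 7→0
`left, q` takes the values: (0, 7) → (1, 7) → (1, 6) → (2, 6) → (2, 5) → (3, 5) → (3, 4) → (4, 4) → (4, 3) → (5, 3) → (5, 2) → (6, 2) → (6, 1) → (7, 1) → (7, 0)

Answer: 7, 0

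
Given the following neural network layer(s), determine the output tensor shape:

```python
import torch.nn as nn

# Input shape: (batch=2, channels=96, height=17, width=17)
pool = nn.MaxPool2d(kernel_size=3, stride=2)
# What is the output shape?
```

Input: (2, 96, 17, 17) -> Output: (2, 96, 8, 8)

Answer: (2, 96, 8, 8)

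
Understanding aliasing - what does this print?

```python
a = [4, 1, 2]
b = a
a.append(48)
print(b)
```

Key concept: basic list aliasing.
Step by step:
`a = [4, 1, 2]` → a = [4, 1, 2]
`b = a` → b = [4, 1, 2] (same object as a)
`a.append(48)` → a = [4, 1, 2, 48] (same object as b); b = [4, 1, 2, 48] (same object as a)
`print(b)` → prints [4, 1, 2, 48]

Answer: [4, 1, 2, 48]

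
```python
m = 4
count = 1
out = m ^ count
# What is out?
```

Trace:
`m = 4` → m = 4
`count = 1` → count = 1
`out = m ^ count` → out = 5
So out = 5

Answer: 5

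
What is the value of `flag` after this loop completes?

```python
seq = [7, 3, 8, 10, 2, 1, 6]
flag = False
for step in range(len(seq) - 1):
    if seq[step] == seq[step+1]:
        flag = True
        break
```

Check consecutive duplicates in [7, 3, 8, 10, 2, 1, 6]
`flag` takes the values: False

Answer: False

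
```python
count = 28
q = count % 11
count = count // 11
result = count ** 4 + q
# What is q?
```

Trace:
`count = 28` → count = 28
`q = count % 11` → q = 6
`count = count // 11` → count = 2
`result = count ** 4 + q` → result = 22
So q = 6

Answer: 6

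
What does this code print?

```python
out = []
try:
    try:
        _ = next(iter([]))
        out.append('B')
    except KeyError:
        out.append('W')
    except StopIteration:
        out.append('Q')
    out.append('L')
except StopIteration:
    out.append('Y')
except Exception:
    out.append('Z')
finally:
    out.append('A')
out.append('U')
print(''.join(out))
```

Execution trace: 'Q' (inner except StopIteration) → 'L' (try body, no exception) → 'A' (finally) → 'U' (after the try/except). Output: QLAU

Answer: QLAU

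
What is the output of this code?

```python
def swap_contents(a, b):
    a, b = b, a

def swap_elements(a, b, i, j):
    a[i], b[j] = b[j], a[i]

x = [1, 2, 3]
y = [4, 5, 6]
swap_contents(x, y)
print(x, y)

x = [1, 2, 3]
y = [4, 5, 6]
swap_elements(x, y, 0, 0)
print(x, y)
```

Key concept: parameter rebinding vs mutation.
Step by step:
`x = [1, 2, 3]` → x = [1, 2, 3]
`y = [4, 5, 6]` → y = [4, 5, 6]
`swap_contents(x, y)` → no visible change to tracked variables
`print(x, y)` → prints [1, 2, 3] [4, 5, 6]
`x = [1, 2, 3]` → x = [1, 2, 3]
`y = [4, 5, 6]` → y = [4, 5, 6]
`swap_elements(x, y, 0, 0)` → x = [4, 2, 3]; y = [1, 5, 6]
`print(x, y)` → prints [4, 2, 3] [1, 5, 6]

Answer:
[1, 2, 3] [4, 5, 6]
[4, 2, 3] [1, 5, 6]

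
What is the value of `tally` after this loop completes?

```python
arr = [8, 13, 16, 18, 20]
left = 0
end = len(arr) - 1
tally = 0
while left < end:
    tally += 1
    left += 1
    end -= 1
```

Iterations until pointers meet (list length 5)
`tally` takes the values: 0 → 1 → 2

Answer: 2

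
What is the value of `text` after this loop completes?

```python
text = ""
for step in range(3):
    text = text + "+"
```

Repeat '+' 3 times
`text` takes the values: "" → "+" → "++" → "+++"

Answer: "+++"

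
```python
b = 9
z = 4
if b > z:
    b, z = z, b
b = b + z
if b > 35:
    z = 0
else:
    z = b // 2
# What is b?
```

Trace:
`b = 9` → b = 9
`z = 4` → z = 4
`if b > z: ...` → b > z is True → b = 4; z = 9
`b = b + z` → b = 13
`if b > 35: ...` → b > 35 is False, take else branch → z = 6
So b = 13

Answer: 13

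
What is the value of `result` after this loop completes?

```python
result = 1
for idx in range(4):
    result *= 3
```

3^4 = 81
`result` takes the values: 1 → 3 → 9 → 27 → 81

Answer: 81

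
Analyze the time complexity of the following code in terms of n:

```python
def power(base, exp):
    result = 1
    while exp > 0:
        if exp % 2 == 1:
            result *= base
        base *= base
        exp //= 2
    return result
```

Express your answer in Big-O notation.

This is Exponentiation by squaring. Time complexity: O(log n).

Answer: O(log n)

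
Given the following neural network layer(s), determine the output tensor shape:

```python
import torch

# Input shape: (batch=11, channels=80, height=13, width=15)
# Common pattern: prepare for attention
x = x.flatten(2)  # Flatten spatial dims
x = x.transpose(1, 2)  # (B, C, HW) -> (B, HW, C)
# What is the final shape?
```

Input: (11, 80, 13, 15) -> after flatten(2): (11, 80, 195) -> Output: (11, 195, 80)

Answer: (11, 195, 80)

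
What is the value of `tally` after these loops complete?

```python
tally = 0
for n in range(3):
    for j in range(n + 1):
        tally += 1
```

Triangle: 1 + 2 + ... + 3
`tally` takes the values: 0 → 1 → 2 → 3 → 4 → 5 → 6

Answer: 6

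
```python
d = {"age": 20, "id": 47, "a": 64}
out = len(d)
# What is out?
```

Trace:
`d = {"age": 20, "id": 47, "a": 64}` → d = {'age': 20, 'id': 47, 'a': 64}
`out = len(d)` → out = 3
So out = 3

Answer: 3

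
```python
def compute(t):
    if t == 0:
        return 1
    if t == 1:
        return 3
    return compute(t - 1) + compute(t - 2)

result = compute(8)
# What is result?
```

Build up from base cases: compute(0)=1, compute(1)=3, compute(2)=4, compute(3)=7, compute(4)=11, compute(5)=18, compute(6)=29, ..., compute(8)=76

Answer: 76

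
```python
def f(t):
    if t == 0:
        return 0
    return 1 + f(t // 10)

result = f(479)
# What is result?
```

Count of digits of 479: 3

Answer: 3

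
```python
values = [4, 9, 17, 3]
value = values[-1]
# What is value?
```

Trace:
`values = [4, 9, 17, 3]` → values = [4, 9, 17, 3]
`value = values[-1]` → value = 3
So value = 3

Answer: 3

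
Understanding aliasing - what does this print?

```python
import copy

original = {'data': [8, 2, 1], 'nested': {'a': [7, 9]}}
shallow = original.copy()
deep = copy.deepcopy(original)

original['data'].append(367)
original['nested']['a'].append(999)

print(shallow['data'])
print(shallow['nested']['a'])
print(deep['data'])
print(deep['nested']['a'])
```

Key concept: comparing shallow vs deep copy.
Step by step:
`original = {'data': [8, 2, 1], 'nested': {'a': [7, 9]}}` → original = {'data': [8, 2, 1], 'nested': {'a': [7, 9]}}
`shallow = original.copy()` → shallow = {'data': [8, 2, 1], 'nested': {'a': [7, 9]}}
`deep = copy.deepcopy(original)` → deep = {'data': [8, 2, 1], 'nested': {'a': [7, 9]}}
`original['data'].append(367)` → original = {'data': [8, 2, 1, 367], 'nested': {'a': [7, 9]}}; shallow = {'data': [8, 2, 1, 367], 'nested': {'a': [7, 9]}}
`original['nested']['a'].append(999)` → original = {'data': [8, 2, 1, 367], 'nested': {'a': [7, 9, 999]}}; shallow = {'data': [8, 2, 1, 367], 'nested': {'a': [7, 9, 999]}}
`print(shallow['data'])` → prints [8, 2, 1, 367]
`print(shallow['nested']['a'])` → prints [7, 9, 999]
`print(deep['data'])` → prints [8, 2, 1]
`print(deep['nested']['a'])` → prints [7, 9]

Answer:
[8, 2, 1, 367]
[7, 9, 999]
[8, 2, 1]
[7, 9]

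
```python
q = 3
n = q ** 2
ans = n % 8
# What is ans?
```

Trace:
`q = 3` → q = 3
`n = q ** 2` → n = 9
`ans = n % 8` → ans = 1
So ans = 1

Answer: 1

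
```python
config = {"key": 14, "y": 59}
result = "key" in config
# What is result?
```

Trace:
`config = {"key": 14, "y": 59}` → config = {'key': 14, 'y': 59}
`result = "key" in config` → result = True
So result = True

Answer: True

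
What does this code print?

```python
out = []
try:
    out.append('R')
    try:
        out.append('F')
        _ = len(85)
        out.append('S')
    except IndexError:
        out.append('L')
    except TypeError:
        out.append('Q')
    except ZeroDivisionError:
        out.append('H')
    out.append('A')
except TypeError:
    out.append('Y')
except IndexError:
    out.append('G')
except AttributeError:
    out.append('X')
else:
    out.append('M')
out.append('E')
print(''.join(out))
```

Execution trace: 'R' (try body) → 'F' (inner try body) → 'Q' (inner except TypeError) → 'A' (try body, no exception) → 'M' (else) → 'E' (after the try/except). Output: RFQAME

Answer: RFQAME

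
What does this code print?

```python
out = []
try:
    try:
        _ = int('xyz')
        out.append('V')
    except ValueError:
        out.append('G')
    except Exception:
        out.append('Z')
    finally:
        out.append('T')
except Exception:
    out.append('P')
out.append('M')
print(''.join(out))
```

Execution trace: 'G' (inner except ValueError) → 'T' (inner finally) → 'M' (after the try/except). Output: GTM

Answer: GTM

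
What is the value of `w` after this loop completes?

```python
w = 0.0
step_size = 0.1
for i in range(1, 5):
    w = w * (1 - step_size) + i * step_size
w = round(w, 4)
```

Moving average with lr=0.1
`w` takes the values: 0.0 → 0.1 → 0.29 → 0.561 → 0.9049

Answer: 0.9049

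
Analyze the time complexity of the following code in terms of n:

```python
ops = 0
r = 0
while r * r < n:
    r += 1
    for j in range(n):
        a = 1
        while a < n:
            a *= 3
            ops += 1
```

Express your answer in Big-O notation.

Each loop level contributes: √n × n × log n. Multiplying the contributions gives O(n√n log n).

Answer: O(n√n log n)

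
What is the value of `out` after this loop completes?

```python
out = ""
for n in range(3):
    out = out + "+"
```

Repeat '+' 3 times
`out` takes the values: "" → "+" → "++" → "+++"

Answer: "+++"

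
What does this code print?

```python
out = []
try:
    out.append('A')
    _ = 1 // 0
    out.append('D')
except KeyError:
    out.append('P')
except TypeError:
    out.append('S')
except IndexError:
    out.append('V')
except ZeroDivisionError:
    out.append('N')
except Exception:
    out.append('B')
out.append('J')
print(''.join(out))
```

Execution trace: 'A' (try body) → 'N' (except ZeroDivisionError) → 'J' (after the try/except). Output: ANJ

Answer: ANJ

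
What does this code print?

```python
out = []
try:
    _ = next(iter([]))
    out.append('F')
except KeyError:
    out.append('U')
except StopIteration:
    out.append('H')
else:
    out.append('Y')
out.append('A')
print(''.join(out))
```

Execution trace: 'H' (except StopIteration) → 'A' (after the try/except). Output: HA

Answer: HA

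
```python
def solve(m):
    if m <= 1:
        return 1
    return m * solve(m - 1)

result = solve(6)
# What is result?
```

solve(6) = 6 * 5 * 4 * 3 * 2 * 1 = 720

Answer: 720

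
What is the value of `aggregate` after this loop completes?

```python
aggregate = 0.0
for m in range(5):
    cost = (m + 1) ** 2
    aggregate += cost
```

Sum of squared losses 1² + 2² + ... + 5²
`aggregate` takes the values: 0.0 → 1.0 → 5.0 → 14.0 → 30.0 → 55.0

Answer: 55.0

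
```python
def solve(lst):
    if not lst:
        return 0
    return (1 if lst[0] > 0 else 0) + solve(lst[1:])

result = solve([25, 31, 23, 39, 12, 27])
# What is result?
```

Count of positive elements in [25, 31, 23, 39, 12, 27] = 6

Answer: 6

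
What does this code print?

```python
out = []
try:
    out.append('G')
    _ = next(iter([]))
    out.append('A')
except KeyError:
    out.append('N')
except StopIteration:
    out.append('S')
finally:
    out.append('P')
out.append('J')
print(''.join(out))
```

Execution trace: 'G' (try body) → 'S' (except StopIteration) → 'P' (finally) → 'J' (after the try/except). Output: GSPJ

Answer: GSPJ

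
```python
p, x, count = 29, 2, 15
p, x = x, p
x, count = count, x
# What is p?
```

Trace:
`p, x, count = 29, 2, 15` → p = 29; x = 2; count = 15
`p, x = x, p` → p = 2; x = 29
`x, count = count, x` → x = 15; count = 29
So p = 2

Answer: 2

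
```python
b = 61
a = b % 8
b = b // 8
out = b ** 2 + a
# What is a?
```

Trace:
`b = 61` → b = 61
`a = b % 8` → a = 5
`b = b // 8` → b = 7
`out = b ** 2 + a` → out = 54
So a = 5

Answer: 5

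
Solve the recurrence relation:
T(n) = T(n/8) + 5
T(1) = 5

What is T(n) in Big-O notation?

Each step divides n by 8 and adds 5. After log_8(n) steps we reach T(1)=5. So T(n) = 5·log_8(n) + 5 = O(log n).

Answer: O(log n)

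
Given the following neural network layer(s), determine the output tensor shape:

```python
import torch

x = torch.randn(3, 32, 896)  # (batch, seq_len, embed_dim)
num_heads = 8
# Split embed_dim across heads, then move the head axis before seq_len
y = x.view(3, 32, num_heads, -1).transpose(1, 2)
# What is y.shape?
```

Input: (3, 32, 896) -> head_dim = 896 // 8 = 112; after view: (3, 32, 8, 112) -> after transpose(1, 2): (3, 8, 32, 112) -> Output: (3, 8, 32, 112)

Answer: (3, 8, 32, 112)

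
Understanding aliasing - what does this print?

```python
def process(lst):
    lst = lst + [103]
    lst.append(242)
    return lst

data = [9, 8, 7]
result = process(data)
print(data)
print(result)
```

Key concept: rebinding parameter vs mutation.
Step by step:
`data = [9, 8, 7]` → data = [9, 8, 7]
`result = process(data)` → result = [9, 8, 7, 103, 242]
`print(data)` → prints [9, 8, 7]
`print(result)` → prints [9, 8, 7, 103, 242]

Answer:
[9, 8, 7]
[9, 8, 7, 103, 242]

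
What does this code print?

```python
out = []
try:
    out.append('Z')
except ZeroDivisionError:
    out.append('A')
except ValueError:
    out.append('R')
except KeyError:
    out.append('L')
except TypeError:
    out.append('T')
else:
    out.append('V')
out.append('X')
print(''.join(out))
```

Execution trace: 'Z' (try body, no exception) → 'V' (else) → 'X' (after the try/except). Output: ZVX

Answer: ZVX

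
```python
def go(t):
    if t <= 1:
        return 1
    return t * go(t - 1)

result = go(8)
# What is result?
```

go(8) = 8 * 7 * 6 * 5 * 4 * 3 * 2 * 1 = 40320

Answer: 40320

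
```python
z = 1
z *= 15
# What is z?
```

Trace:
`z = 1` → z = 1
`z *= 15` → z = 15
So z = 15

Answer: 15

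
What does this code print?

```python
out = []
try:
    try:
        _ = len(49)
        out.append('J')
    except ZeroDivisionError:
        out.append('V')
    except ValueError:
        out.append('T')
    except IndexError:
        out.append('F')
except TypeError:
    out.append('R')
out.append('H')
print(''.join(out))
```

Execution trace: 'R' (outer except TypeError) → 'H' (after the try/except). Output: RH

Answer: RH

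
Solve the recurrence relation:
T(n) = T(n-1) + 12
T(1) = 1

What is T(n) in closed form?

Unrolling: T(n) = T(1) + 12·(n-1) = 1 + 12(n-1) = 12n - 11.

Answer: T(n) = 12n - 11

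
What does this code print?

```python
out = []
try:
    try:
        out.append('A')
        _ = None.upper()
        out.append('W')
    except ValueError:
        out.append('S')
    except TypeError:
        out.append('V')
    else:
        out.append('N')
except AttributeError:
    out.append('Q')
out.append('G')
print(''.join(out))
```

Execution trace: 'A' (try body) → 'Q' (outer except AttributeError) → 'G' (after the try/except). Output: AQG

Answer: AQG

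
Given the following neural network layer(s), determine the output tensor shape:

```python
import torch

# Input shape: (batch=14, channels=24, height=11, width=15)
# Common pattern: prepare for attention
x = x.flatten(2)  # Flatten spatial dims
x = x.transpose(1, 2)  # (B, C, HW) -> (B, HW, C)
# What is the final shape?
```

Input: (14, 24, 11, 15) -> after flatten(2): (14, 24, 165) -> Output: (14, 165, 24)

Answer: (14, 165, 24)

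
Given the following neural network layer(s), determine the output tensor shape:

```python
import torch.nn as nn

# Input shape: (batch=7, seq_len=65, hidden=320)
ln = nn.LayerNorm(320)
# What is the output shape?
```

Input: (7, 65, 320) -> Output: (7, 65, 320)

Answer: (7, 65, 320)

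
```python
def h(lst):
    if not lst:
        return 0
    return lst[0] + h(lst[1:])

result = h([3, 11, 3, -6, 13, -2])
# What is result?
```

3 + 11 + 3 + (-6) + 13 + (-2) + 0 = 22

Answer: 22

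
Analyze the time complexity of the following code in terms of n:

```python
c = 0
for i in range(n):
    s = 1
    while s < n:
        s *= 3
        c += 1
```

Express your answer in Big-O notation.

Each loop level contributes: n × log n. Multiplying the contributions gives O(n log n).

Answer: O(n log n)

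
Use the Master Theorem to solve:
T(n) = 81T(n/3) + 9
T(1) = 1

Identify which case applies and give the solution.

a=81, b=3, f(n)=9. log_3(81) = 4. Since c=0 < 4, Case 1 applies: T(n) = Θ(n^log_b(a)) = O(n^4).

Answer: O(n^4) - Case 1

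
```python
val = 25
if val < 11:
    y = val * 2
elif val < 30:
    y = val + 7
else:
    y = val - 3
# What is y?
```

Trace:
`val = 25` → val = 25
`if val < 11: ...` → val < 11 is False, val < 30 is True → y = 32
So y = 32

Answer: 32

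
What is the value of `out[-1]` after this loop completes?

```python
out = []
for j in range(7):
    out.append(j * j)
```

Last element of squares 0 to 6
`out` takes the values: [] → [0] → [0, 1] → [0, 1, 4] → [0, 1, 4, 9] → [0, 1, 4, 9, 16] → [0, 1, 4, 9, 16, 25] → [0, 1, 4, 9, 16, 25, 36]
So `out[-1]` = 36

Answer: 36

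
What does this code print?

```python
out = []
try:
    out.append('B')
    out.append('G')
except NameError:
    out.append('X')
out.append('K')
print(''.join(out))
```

Execution trace: 'B' (try body) → 'G' (try body, no exception) → 'K' (after the try/except). Output: BGK

Answer: BGK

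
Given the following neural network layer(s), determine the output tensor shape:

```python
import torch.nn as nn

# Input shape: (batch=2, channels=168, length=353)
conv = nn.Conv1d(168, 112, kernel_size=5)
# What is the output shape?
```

Input: (2, 168, 353) -> Output: (2, 112, 349)

Answer: (2, 112, 349)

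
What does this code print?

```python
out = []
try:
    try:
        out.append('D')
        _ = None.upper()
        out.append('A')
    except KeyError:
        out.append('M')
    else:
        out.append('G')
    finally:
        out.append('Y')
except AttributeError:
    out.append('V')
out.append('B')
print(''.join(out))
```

Execution trace: 'D' (try body) → 'Y' (finally) → 'V' (outer except AttributeError) → 'B' (after the try/except). Output: DYVB

Answer: DYVB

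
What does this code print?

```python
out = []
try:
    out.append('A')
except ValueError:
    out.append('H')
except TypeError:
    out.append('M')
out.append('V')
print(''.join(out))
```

Execution trace: 'A' (try body, no exception) → 'V' (after the try/except). Output: AV

Answer: AV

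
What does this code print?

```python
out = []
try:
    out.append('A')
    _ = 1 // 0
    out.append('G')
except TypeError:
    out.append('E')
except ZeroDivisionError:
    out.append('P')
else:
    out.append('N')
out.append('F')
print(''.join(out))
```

Execution trace: 'A' (try body) → 'P' (except ZeroDivisionError) → 'F' (after the try/except). Output: APF

Answer: APF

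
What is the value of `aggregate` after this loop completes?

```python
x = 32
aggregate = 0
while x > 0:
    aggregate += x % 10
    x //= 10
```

Sum digits of 32
`aggregate` takes the values: 0 → 2 → 5

Answer: 5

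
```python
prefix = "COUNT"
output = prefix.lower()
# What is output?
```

Trace:
`prefix = "COUNT"` → prefix = 'COUNT'
`output = prefix.lower()` → output = 'count'
So output = 'count'

Answer: 'count'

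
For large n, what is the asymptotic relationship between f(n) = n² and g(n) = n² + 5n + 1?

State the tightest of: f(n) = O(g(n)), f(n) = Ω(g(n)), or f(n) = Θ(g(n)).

n² vs n² + 5n + 1: f(n) = Θ(g(n)) — they are asymptotically equivalent (lower-order terms are dominated).

Answer: f(n) = Θ(g(n)) — they are asymptotically equivalent (lower-order terms are dominated).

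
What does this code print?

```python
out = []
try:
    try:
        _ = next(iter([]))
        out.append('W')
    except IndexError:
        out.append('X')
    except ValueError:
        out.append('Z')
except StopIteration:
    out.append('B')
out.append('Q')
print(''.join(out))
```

Execution trace: 'B' (outer except StopIteration) → 'Q' (after the try/except). Output: BQ

Answer: BQ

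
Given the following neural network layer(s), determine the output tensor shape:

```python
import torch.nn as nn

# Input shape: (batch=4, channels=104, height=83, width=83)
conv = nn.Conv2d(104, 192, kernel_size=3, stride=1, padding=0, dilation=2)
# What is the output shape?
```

Input: (4, 104, 83, 83) -> Output: (4, 192, 79, 79)

Answer: (4, 192, 79, 79)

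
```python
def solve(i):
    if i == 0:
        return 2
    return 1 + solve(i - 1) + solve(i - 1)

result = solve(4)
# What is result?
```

solve(i) = 1 + 2·solve(i-1), solve(0)=2. Closed form: (2+1)·2^4 - 1 = 47.

Answer: 47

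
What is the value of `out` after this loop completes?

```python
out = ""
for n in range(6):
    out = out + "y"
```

Repeat 'y' 6 times
`out` takes the values: "" → "y" → "yy" → "yyy" → "yyyy" → "yyyyy" → "yyyyyy"

Answer: "yyyyyy"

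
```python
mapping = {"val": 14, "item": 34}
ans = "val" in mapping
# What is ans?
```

Trace:
`mapping = {"val": 14, "item": 34}` → mapping = {'val': 14, 'item': 34}
`ans = "val" in mapping` → ans = True
So ans = True

Answer: True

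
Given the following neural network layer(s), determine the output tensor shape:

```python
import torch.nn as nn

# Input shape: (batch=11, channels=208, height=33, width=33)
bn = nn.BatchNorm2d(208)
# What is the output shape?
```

Input: (11, 208, 33, 33) -> Output: (11, 208, 33, 33)

Answer: (11, 208, 33, 33)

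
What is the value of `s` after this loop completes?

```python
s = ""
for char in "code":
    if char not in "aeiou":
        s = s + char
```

Remove vowels from 'code'
`s` takes the values: "" → "c" → "cd"

Answer: "cd"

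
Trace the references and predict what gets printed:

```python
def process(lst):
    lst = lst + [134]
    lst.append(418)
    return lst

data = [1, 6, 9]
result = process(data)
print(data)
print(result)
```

Key concept: rebinding parameter vs mutation.
Step by step:
`data = [1, 6, 9]` → data = [1, 6, 9]
`result = process(data)` → result = [1, 6, 9, 134, 418]
`print(data)` → prints [1, 6, 9]
`print(result)` → prints [1, 6, 9, 134, 418]

Answer:
[1, 6, 9]
[1, 6, 9, 134, 418]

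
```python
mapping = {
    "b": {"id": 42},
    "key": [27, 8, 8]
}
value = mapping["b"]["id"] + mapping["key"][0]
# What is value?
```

Trace:
`mapping = { ...` → mapping = {'b': {'id': 42}, 'key': [27, 8, 8]}
`value = mapping["b"]["id"] + mapping["key"][0]` → value = 69
So value = 69

Answer: 69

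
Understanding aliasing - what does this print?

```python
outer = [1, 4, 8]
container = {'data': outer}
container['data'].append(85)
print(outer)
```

Key concept: dict holds reference to list.
Step by step:
`outer = [1, 4, 8]` → outer = [1, 4, 8]
`container = {'data': outer}` → container = {'data': [1, 4, 8]}
`container['data'].append(85)` → outer = [1, 4, 8, 85]; container = {'data': [1, 4, 8, 85]}
`print(outer)` → prints [1, 4, 8, 85]

Answer: [1, 4, 8, 85]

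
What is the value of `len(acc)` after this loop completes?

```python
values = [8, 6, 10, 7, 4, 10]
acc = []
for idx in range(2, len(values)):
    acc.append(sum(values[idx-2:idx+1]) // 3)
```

Number of 3-element averages
`acc` takes the values: [] → [8] → [8, 7] → [8, 7, 7] → [8, 7, 7, 7]
So `len(acc)` = 4

Answer: 4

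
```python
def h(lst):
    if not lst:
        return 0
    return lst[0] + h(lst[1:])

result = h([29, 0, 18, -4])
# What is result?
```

29 + 0 + 18 + (-4) + 0 = 43

Answer: 43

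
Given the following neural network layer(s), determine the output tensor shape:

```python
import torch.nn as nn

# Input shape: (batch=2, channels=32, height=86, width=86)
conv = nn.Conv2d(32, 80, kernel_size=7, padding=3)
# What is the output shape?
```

Input: (2, 32, 86, 86) -> Output: (2, 80, 86, 86)

Answer: (2, 80, 86, 86)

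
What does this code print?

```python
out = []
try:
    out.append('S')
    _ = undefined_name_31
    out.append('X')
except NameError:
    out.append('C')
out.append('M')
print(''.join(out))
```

Execution trace: 'S' (try body) → 'C' (except NameError) → 'M' (after the try/except). Output: SCM

Answer: SCM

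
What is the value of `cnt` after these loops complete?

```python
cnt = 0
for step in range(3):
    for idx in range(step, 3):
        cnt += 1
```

Upper triangle: 3 + 2 + ... + 1
`cnt` takes the values: 0 → 1 → 2 → 3 → 4 → 5 → 6

Answer: 6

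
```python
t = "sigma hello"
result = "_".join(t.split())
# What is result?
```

Trace:
`t = "sigma hello"` → t = 'sigma hello'
`result = "_".join(t.split())` → result = 'sigma_hello'
So result = 'sigma_hello'

Answer: 'sigma_hello'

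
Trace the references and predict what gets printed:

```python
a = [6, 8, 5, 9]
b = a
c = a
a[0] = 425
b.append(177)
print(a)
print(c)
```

Key concept: multiple aliases.
Step by step:
`a = [6, 8, 5, 9]` → a = [6, 8, 5, 9]
`b = a` → b = [6, 8, 5, 9] (same object as a)
`c = a` → c = [6, 8, 5, 9] (same object as a, b)
`a[0] = 425` → a = [425, 8, 5, 9] (same object as b, c); b = [425, 8, 5, 9] (same object as a, c); c = [425, 8, 5, 9] (same object as a, b)
`b.append(177)` → a = [425, 8, 5, 9, 177] (same object as b, c); b = [425, 8, 5, 9, 177] (same object as a, c); c = [425, 8, 5, 9, 177] (same object as a, b)
`print(a)` → prints [425, 8, 5, 9, 177]
`print(c)` → prints [425, 8, 5, 9, 177]

Answer:
[425, 8, 5, 9, 177]
[425, 8, 5, 9, 177]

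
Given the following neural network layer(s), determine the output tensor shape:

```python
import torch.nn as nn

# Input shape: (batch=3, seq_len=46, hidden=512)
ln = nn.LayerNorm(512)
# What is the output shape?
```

Input: (3, 46, 512) -> Output: (3, 46, 512)

Answer: (3, 46, 512)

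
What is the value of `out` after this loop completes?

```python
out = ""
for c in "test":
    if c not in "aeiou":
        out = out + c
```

Remove vowels from 'test'
`out` takes the values: "" → "t" → "ts" → "tst"

Answer: "tst"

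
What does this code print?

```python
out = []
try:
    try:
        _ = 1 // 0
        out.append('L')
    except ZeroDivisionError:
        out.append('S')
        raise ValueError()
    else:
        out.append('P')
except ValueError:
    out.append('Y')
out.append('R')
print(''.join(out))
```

Execution trace: 'S' (inner except ZeroDivisionError) → 'Y' (outer except ValueError) → 'R' (after the try/except). Output: SYR

Answer: SYR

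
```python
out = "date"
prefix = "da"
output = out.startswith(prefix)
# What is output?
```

Trace:
`out = "date"` → out = 'date'
`prefix = "da"` → prefix = 'da'
`output = out.startswith(prefix)` → output = True
So output = True

Answer: True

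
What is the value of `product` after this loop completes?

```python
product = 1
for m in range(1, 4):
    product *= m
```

3! = 6
`product` takes the values: 1 → 2 → 6

Answer: 6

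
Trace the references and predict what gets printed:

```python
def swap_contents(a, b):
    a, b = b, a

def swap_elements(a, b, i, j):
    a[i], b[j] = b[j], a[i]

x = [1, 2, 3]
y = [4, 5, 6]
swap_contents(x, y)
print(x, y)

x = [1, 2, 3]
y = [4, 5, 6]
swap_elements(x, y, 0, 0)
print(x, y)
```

Key concept: parameter rebinding vs mutation.
Step by step:
`x = [1, 2, 3]` → x = [1, 2, 3]
`y = [4, 5, 6]` → y = [4, 5, 6]
`swap_contents(x, y)` → no visible change to tracked variables
`print(x, y)` → prints [1, 2, 3] [4, 5, 6]
`x = [1, 2, 3]` → x = [1, 2, 3]
`y = [4, 5, 6]` → y = [4, 5, 6]
`swap_elements(x, y, 0, 0)` → x = [4, 2, 3]; y = [1, 5, 6]
`print(x, y)` → prints [4, 2, 3] [1, 5, 6]

Answer:
[1, 2, 3] [4, 5, 6]
[4, 2, 3] [1, 5, 6]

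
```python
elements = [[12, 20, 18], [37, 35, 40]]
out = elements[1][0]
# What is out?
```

Trace:
`elements = [[12, 20, 18], [37, 35, 40]]` → elements = [[12, 20, 18], [37, 35, 40]]
`out = elements[1][0]` → out = 37
So out = 37

Answer: 37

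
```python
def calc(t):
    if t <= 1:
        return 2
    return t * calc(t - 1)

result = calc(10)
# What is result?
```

calc(10) = 10 * 9 * 8 * 7 * 6 * 5 * 4 * 3 * 2 * 2 = 7257600

Answer: 7257600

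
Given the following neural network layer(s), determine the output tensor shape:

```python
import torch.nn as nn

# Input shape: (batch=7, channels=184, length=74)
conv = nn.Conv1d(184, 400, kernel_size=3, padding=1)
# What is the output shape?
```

Input: (7, 184, 74) -> Output: (7, 400, 74)

Answer: (7, 400, 74)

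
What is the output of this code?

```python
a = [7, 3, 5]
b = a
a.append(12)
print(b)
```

Key concept: basic list aliasing.
Step by step:
`a = [7, 3, 5]` → a = [7, 3, 5]
`b = a` → b = [7, 3, 5] (same object as a)
`a.append(12)` → a = [7, 3, 5, 12] (same object as b); b = [7, 3, 5, 12] (same object as a)
`print(b)` → prints [7, 3, 5, 12]

Answer: [7, 3, 5, 12]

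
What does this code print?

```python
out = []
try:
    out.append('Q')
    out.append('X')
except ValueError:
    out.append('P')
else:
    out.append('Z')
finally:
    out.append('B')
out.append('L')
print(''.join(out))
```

Execution trace: 'Q' (try body) → 'X' (try body, no exception) → 'Z' (else) → 'B' (finally) → 'L' (after the try/except). Output: QXZBL

Answer: QXZBL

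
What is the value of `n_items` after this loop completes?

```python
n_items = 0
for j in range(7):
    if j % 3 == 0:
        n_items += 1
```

Count numbers divisible by 3 in range(7)
`n_items` takes the values: 0 → 1 → 2 → 3

Answer: 3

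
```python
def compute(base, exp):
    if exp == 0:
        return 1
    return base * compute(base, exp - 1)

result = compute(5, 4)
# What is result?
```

compute(5, 4) = 5 * 5 * 5 * 5 = 625

Answer: 625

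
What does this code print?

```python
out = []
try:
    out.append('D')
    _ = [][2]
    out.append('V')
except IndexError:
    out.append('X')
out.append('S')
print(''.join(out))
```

Execution trace: 'D' (try body) → 'X' (except IndexError) → 'S' (after the try/except). Output: DXS

Answer: DXS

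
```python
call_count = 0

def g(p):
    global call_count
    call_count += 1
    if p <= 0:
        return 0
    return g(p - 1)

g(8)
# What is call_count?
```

Linear recursion stepping by 1: 9 calls from p=8 down to ≤0.

Answer: 9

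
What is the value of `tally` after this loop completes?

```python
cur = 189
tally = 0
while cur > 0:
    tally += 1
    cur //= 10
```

Count digits by repeated division by 10
`tally` takes the values: 0 → 1 → 2 → 3

Answer: 3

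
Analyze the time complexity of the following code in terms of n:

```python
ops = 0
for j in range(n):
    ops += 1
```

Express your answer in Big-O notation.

Each loop level contributes: n. Multiplying the contributions gives O(n).

Answer: O(n)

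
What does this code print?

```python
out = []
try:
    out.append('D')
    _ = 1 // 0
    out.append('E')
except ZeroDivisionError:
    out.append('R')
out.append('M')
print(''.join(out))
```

Execution trace: 'D' (try body) → 'R' (except ZeroDivisionError) → 'M' (after the try/except). Output: DRM

Answer: DRM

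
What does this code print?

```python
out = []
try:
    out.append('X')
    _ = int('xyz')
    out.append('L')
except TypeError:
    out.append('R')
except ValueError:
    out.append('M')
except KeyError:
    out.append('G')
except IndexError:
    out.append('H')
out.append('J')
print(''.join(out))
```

Execution trace: 'X' (try body) → 'M' (except ValueError) → 'J' (after the try/except). Output: XMJ

Answer: XMJ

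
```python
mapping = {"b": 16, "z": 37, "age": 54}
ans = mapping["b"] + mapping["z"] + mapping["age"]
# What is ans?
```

Trace:
`mapping = {"b": 16, "z": 37, "age": 54}` → mapping = {'b': 16, 'z': 37, 'age': 54}
`ans = mapping["b"] + mapping["z"] + mapping["age"]` → ans = 107
So ans = 107

Answer: 107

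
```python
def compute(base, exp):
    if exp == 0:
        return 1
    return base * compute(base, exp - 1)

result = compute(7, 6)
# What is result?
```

compute(7, 6) = 7 * 7 * 7 * 7 * 7 * 7 = 117649

Answer: 117649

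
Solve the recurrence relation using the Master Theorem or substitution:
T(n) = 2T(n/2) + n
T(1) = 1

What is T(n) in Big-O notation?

By Master Theorem: a=2, b=2, f(n)=n. Since log_2(2) = 1 and f(n) = Θ(n^1), Case 2 applies. T(n) = O(n log n).

Answer: O(n log n)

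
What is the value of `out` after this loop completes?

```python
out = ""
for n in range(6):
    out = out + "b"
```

Repeat 'b' 6 times
`out` takes the values: "" → "b" → "bb" → "bbb" → "bbbb" → "bbbbb" → "bbbbbb"

Answer: "bbbbbb"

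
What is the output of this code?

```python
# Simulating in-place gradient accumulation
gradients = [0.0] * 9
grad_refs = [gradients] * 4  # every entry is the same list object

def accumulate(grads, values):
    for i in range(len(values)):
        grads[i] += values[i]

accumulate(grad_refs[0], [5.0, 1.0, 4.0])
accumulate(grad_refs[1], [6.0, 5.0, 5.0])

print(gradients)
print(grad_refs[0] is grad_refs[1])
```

Key concept: gradient accumulation aliasing.
Step by step:
`gradients = [0.0] * 9` → gradients = [0.0, 0.0, 0.0, 0.0, 0.0, 0.0, 0.0, 0.0, 0.0]
`grad_refs = [gradients] * 4` → grad_refs = [[0.0, 0.0, 0.0, 0.0, 0.0, 0.0, 0.0, 0.0, 0.0], [0.0, 0.0, 0.0, 0.0, 0.0, 0.0, 0.0, 0.0, 0.0], [0.0, 0.0, 0.0, 0.0, 0.0, 0.0, 0.0, 0.0, 0.0], [0.0, 0.0, 0.0, 0.0, 0.0, 0.0, 0.0, 0.0, 0.0]]
`accumulate(grad_refs[0], [5.0, 1.0, 4.0])` → gradients = [5.0, 1.0, 4.0, 0.0, 0.0, 0.0, 0.0, 0.0, 0.0]; grad_refs = [[5.0, 1.0, 4.0, 0.0, 0.0, 0.0, 0.0, 0.0, 0.0], [5.0, 1.0, 4.0, 0.0, 0.0, 0.0, 0.0, 0.0, 0.0], [5.0, 1.0, 4.0, 0.0, 0.0, 0.0, 0.0, 0.0, 0.0], [5.0, 1.0, 4.0, 0.0, 0.0, 0.0, 0.0, 0.0, 0.0]]
`accumulate(grad_refs[1], [6.0, 5.0, 5.0])` → gradients = [11.0, 6.0, 9.0, 0.0, 0.0, 0.0, 0.0, 0.0, 0.0]; grad_refs = [[11.0, 6.0, 9.0, 0.0, 0.0, 0.0, 0.0, 0.0, 0.0], [11.0, 6.0, 9.0, 0.0, 0.0, 0.0, 0.0, 0.0, 0.0], [11.0, 6.0, 9.0, 0.0, 0.0, 0.0, 0.0, 0.0, 0.0], [11.0, 6.0, 9.0, 0.0, 0.0, 0.0, 0.0, 0.0, 0.0]]
`print(gradients)` → prints [11.0, 6.0, 9.0, 0.0, 0.0, 0.0, 0.0, 0.0, 0.0]
`print(grad_refs[0] is grad_refs[1])` → prints True

Answer:
[11.0, 6.0, 9.0, 0.0, 0.0, 0.0, 0.0, 0.0, 0.0]
True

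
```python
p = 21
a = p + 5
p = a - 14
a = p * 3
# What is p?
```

Trace:
`p = 21` → p = 21
`a = p + 5` → a = 26
`p = a - 14` → p = 12
`a = p * 3` → a = 36
So p = 12

Answer: 12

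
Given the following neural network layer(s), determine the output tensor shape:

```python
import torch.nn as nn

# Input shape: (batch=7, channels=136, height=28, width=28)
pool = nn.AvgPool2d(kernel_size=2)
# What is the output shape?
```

Input: (7, 136, 28, 28) -> Output: (7, 136, 14, 14)

Answer: (7, 136, 14, 14)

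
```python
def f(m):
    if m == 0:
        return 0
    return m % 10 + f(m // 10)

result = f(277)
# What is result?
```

Sum of digits of 277: 7 + 7 + 2 = 16

Answer: 16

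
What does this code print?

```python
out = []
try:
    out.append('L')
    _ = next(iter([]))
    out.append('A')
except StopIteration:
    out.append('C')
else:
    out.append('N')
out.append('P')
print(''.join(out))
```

Execution trace: 'L' (try body) → 'C' (except StopIteration) → 'P' (after the try/except). Output: LCP

Answer: LCP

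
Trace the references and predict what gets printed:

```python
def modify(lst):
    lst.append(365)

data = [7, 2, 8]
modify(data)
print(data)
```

Key concept: function modifies passed list.
Step by step:
`data = [7, 2, 8]` → data = [7, 2, 8]
`modify(data)` → data = [7, 2, 8, 365]
`print(data)` → prints [7, 2, 8, 365]

Answer: [7, 2, 8, 365]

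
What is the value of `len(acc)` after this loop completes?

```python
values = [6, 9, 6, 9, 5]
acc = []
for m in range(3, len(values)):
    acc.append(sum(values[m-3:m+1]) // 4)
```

Number of 4-element averages
`acc` takes the values: [] → [7] → [7, 7]
So `len(acc)` = 2

Answer: 2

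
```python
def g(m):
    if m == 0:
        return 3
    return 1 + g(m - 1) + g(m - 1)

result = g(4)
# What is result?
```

g(m) = 1 + 2·g(m-1), g(0)=3. Closed form: (3+1)·2^4 - 1 = 63.

Answer: 63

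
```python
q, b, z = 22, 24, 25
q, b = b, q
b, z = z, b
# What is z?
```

Trace:
`q, b, z = 22, 24, 25` → q = 22; b = 24; z = 25
`q, b = b, q` → q = 24; b = 22
`b, z = z, b` → b = 25; z = 22
So z = 22

Answer: 22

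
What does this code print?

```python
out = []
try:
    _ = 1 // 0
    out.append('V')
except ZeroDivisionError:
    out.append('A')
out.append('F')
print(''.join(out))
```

Execution trace: 'A' (except ZeroDivisionError) → 'F' (after the try/except). Output: AF

Answer: AF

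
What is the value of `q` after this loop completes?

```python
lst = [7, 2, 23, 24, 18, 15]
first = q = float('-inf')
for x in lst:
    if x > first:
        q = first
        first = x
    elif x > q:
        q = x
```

Second largest (with repeats) in [7, 2, 23, 24, 18, 15]
`q` takes the values: -inf → 2 → 7 → 23

Answer: 23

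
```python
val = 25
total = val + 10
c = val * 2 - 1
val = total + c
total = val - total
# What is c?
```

Trace:
`val = 25` → val = 25
`total = val + 10` → total = 35
`c = val * 2 - 1` → c = 49
`val = total + c` → val = 84
`total = val - total` → total = 49
So c = 49

Answer: 49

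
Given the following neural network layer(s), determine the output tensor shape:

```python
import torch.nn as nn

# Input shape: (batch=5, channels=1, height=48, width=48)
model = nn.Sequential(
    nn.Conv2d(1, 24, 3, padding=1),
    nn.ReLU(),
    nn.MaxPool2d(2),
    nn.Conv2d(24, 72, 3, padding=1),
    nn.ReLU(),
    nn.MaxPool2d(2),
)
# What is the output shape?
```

Input: (5, 1, 48, 48) -> after first Conv2d: (5, 24, 48, 48) -> after first MaxPool2d: (5, 24, 24, 24) -> after second Conv2d: (5, 72, 24, 24) -> Output: (5, 72, 12, 12)

Answer: (5, 72, 12, 12)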